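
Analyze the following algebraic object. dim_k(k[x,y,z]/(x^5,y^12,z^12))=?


Basis: x^iy^jz^k, i<5,j<12,k<12
5*12*12=720


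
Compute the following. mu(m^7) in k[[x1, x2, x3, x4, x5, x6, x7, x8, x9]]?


C(n+d-1,d)=C(15,7)=6435


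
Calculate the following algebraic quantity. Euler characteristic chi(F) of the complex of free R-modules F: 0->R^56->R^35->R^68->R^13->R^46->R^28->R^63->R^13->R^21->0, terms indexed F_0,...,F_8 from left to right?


chi = sum (-1)^i * rank:
(-1)^0*56=56
(-1)^1*35=-35
(-1)^2*68=68
(-1)^3*13=-13
(-1)^4*46=46
(-1)^5*28=-28
(-1)^6*63=63
(-1)^7*13=-13
(-1)^8*21=21
chi=165


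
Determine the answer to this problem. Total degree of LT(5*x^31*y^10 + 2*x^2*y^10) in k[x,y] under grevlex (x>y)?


LT: 5*x^31*y^10
deg_x=31, deg_y=10
Total=31+10=41


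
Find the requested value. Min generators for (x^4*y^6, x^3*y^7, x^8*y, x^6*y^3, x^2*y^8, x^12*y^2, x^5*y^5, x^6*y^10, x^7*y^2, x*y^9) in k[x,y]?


Remove redundant (divisible by others).
x^12*y^2 redundant.
x^6*y^10 redundant.
Min: x^8*y, x^7*y^2, x^6*y^3, x^5*y^5, x^4*y^6, x^3*y^7, x^2*y^8, x*y^9
Count=8


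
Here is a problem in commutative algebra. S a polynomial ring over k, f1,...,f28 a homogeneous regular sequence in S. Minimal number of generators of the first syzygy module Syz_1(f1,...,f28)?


Regular sequence => Koszul complex is the minimal free resolution.
Syz_1 minimally generated by Koszul relations f_i*e_j - f_j*e_i (i<j): mu(Syz_1) = beta_2 = C(m,2) = m(m-1)/2
m=28
28*27/2 = 378


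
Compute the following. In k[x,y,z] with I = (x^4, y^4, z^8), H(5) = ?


Need i<4, j<4, k<8 with i+j+k=5.
For each i, j ranges over max(0,5-i-7)..min(3,5-i):
  i=0: j in [0,3] -> 4
  i=1: j in [0,3] -> 4
  i=2: j in [0,3] -> 4
  i=3: j in [0,2] -> 3
H(5) = 4+4+4+3 = 15


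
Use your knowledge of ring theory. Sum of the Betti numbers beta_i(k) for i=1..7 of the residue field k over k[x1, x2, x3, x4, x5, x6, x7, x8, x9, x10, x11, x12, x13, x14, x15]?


Koszul resolution: beta_i(k)=C(n,i), n=15
C(15,1)=15, C(15,2)=105, C(15,3)=455, C(15,4)=1365, C(15,5)=3003, C(15,6)=5005, C(15,7)=6435
Sum=16383


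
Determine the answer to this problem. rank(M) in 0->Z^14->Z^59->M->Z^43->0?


Alt sum=0:
(-1)^0*14 + (-1)^1*59 + (-1)^2*? + (-1)^3*43=0
rank(M)=88


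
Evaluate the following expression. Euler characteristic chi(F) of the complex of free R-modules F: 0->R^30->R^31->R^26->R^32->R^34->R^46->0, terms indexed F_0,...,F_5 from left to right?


chi = sum (-1)^i * rank:
(-1)^0*30=30
(-1)^1*31=-31
(-1)^2*26=26
(-1)^3*32=-32
(-1)^4*34=34
(-1)^5*46=-46
chi=-19


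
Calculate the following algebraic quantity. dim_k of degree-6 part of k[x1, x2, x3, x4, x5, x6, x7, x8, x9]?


C(d+n-1,n-1)=C(14,8)=3003


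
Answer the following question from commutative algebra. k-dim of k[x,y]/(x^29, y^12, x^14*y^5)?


k[x,y]/I, I = (x^29, y^12, x^14*y^5)
Rect: 29x12=348. Corner: (29-14)x(12-5)=105.
dim = 348-105 = 243


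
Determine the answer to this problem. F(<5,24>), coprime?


gcd(5,24)=1 => F=ab-a-b=5*24-5-24=120-29=91


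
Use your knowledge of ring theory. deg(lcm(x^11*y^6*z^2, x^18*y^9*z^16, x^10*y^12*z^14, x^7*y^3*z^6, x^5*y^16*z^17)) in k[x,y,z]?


lcm = componentwise max:
x: max(11,18,10,7,5)=18
y: max(6,9,12,3,16)=16
z: max(2,16,14,6,17)=17
Total=18+16+17=51


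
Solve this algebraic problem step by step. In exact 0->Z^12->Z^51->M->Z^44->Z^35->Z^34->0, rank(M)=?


Alt sum=0:
(-1)^0*12 + (-1)^1*51 + (-1)^2*? + (-1)^3*44 + (-1)^4*35 + (-1)^5*34=0
rank(M)=82


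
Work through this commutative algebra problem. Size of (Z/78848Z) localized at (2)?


2-primary part: 78848=2^10*77
Size=2^10=1024


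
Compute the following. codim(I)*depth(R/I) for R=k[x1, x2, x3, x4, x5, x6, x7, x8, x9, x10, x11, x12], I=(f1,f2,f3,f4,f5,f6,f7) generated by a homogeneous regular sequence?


codim=7, depth=dim(R/I)=12-7=5
Product=7*5=35


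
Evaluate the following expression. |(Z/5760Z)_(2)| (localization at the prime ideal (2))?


2-primary part: 5760=2^7*45
Size=2^7=128


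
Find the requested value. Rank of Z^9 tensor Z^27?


rank(M(x)N) = rank(M)*rank(N)
9*27 = 243


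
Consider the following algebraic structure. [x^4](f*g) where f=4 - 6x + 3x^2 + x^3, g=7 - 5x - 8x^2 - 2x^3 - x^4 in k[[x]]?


[x^4] = sum a_i*b_j, i+j=4
  4*-1=-4
  -6*-2=12
  3*-8=-24
  1*-5=-5
Sum=-21


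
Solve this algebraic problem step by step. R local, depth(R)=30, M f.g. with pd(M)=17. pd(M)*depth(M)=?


pd+depth=30
depth=30-17=13
pd*depth=17*13=221


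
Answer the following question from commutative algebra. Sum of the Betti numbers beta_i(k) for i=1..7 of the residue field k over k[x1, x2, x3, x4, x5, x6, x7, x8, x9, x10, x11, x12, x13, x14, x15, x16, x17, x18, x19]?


Koszul resolution: beta_i(k)=C(n,i), n=19
C(19,1)=19, C(19,2)=171, C(19,3)=969, C(19,4)=3876, C(19,5)=11628, C(19,6)=27132, C(19,7)=50388
Sum=94183


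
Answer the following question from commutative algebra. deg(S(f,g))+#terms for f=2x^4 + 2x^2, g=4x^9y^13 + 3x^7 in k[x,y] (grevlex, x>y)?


LT(f)=2x^4, LT(g)=4x^9y^13
lcm(LM)=x^9y^13
S(f,g) (scaled by 8 to clear denominators) = 4x^5y^13*f - 2*g = 8x^7y^13 - 6x^7
2 terms, deg 20.
20+2=22


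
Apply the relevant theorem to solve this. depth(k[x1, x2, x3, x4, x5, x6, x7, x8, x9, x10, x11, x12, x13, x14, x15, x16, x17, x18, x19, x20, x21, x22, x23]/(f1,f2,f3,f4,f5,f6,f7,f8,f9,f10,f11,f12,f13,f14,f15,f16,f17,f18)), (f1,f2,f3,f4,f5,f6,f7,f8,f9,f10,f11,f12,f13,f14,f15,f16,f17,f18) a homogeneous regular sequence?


depth(R)=23
depth(R/I)=23-18=5


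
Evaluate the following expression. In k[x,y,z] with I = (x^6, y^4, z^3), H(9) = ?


Need i<6, j<4, k<3 with i+j+k=9.
For each i, j ranges over max(0,9-i-2)..min(3,9-i):
  i=0: j in [7,3] -> 0
  i=1: j in [6,3] -> 0
  i=2: j in [5,3] -> 0
  i=3: j in [4,3] -> 0
  i=4: j in [3,3] -> 1
  i=5: j in [2,3] -> 2
H(9) = 0+0+0+0+1+2 = 3


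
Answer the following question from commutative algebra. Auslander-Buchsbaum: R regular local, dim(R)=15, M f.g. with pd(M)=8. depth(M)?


pd+depth=depth(R)=15
depth=15-8=7


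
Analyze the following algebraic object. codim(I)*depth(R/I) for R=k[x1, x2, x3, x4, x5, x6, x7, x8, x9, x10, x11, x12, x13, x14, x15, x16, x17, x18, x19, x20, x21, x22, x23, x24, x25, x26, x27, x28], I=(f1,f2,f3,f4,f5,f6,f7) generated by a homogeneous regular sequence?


codim=7, depth=dim(R/I)=28-7=21
Product=7*21=147


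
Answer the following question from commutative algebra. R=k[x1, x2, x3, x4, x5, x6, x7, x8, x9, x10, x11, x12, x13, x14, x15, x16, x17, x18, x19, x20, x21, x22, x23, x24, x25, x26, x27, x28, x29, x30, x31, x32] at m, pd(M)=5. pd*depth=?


pd+depth=32
depth=32-5=27
pd*depth=5*27=135


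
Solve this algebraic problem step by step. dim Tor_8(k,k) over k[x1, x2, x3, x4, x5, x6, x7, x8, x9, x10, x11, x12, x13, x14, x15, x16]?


Koszul: C(n,i)=C(16,8)=12870


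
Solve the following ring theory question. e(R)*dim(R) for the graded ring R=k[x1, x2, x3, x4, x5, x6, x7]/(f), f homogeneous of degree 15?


e(R)=deg(f)=15, dim(R)=7-1=6
e*dim=15*6=90


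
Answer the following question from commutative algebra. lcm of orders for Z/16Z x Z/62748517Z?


Exponent = lcm of the cyclic orders; pairwise coprime => product.
2^4*13^7=16*62748517=1003976272


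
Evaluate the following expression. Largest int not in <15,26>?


gcd(15,26)=1 => F=ab-a-b=15*26-15-26=390-41=349


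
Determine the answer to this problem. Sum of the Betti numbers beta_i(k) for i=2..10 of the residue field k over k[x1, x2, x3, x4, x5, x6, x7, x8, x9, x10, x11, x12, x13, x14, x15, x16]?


Koszul resolution: beta_i(k)=C(n,i), n=16
C(16,2)=120, C(16,3)=560, C(16,4)=1820, C(16,5)=4368, C(16,6)=8008, C(16,7)=11440, C(16,8)=12870, C(16,9)=11440, C(16,10)=8008
Sum=58634


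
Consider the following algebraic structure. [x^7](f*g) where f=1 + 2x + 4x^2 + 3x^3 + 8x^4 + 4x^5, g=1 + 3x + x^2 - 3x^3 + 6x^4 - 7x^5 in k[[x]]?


[x^7] = sum a_i*b_j, i+j=7
  4*-7=-28
  3*6=18
  8*-3=-24
  4*1=4
Sum=-30


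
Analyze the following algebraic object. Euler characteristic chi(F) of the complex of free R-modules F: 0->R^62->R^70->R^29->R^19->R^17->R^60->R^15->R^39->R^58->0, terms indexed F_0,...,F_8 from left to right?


chi = sum (-1)^i * rank:
(-1)^0*62=62
(-1)^1*70=-70
(-1)^2*29=29
(-1)^3*19=-19
(-1)^4*17=17
(-1)^5*60=-60
(-1)^6*15=15
(-1)^7*39=-39
(-1)^8*58=58
chi=-7


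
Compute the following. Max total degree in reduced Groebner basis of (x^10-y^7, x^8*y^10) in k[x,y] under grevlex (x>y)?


LT(f1)=x^10, LT(f2)=x^8y^10, lcm=x^10y^10
S(f1,f2) = y^10*f1 - x^2*f2 = -y^17
Reduced GB = {f1, f2, y^17}; degrees 10, 18, 17
Max = 18


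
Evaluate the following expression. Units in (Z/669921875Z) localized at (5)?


Local ring = Z/1953125Z.
phi(1953125) = 5^8*(5-1) = 1562500


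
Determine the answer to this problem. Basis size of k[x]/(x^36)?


Basis: 1,x,...,x^35
dim=36


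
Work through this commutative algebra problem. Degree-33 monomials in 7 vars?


C(d+n-1,n-1)=C(39,6)=3262623


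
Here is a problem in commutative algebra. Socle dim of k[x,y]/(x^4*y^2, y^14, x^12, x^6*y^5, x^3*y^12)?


Socle = ann(m) = span of standard monomials u with x*u, y*u in I (staircase corners).
Redundant generators: x^6*y^5
Minimal generators: x^12, x^4*y^2, x^3*y^12, y^14
Corners: x^2y^13, x^3y^11, x^11y
Socle dim=3


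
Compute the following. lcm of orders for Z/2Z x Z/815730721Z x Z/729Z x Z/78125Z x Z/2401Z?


Exponent = lcm of the cyclic orders; pairwise coprime => product.
2^1*13^8*3^6*5^7*7^4=2*815730721*729*78125*2401=223093302680813906250


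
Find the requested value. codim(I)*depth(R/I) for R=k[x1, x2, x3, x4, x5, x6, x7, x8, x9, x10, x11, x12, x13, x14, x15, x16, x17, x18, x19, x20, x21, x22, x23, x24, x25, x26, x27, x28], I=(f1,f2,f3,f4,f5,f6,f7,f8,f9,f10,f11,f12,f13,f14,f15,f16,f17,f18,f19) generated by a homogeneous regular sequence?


codim=19, depth=dim(R/I)=28-19=9
Product=19*9=171


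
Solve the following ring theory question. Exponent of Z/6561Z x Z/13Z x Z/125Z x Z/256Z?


Exponent = lcm of the cyclic orders; pairwise coprime => product.
3^8*13^1*5^3*2^8=6561*13*125*256=2729376000


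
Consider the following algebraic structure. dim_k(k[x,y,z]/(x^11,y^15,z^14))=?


Basis: x^iy^jz^k, i<11,j<15,k<14
11*15*14=2310


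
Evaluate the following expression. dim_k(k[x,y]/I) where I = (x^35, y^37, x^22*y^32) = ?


k[x,y]/I, I = (x^35, y^37, x^22*y^32)
Rect: 35x37=1295. Corner: (35-22)x(37-32)=65.
dim = 1295-65 = 1230


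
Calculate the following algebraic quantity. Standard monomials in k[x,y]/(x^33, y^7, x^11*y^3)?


k[x,y]/I, I = (x^33, y^7, x^11*y^3)
Rect: 33x7=231. Corner: (33-11)x(7-3)=88.
dim = 231-88 = 143


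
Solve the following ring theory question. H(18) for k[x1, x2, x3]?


C(d+n-1,n-1)=C(20,2)=190


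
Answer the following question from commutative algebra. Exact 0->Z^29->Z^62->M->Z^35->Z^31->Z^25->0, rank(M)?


Alt sum=0:
(-1)^0*29 + (-1)^1*62 + (-1)^2*? + (-1)^3*35 + (-1)^4*31 + (-1)^5*25=0
rank(M)=62


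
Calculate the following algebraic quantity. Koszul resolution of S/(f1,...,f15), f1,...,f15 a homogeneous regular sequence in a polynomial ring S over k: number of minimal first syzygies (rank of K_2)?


Regular sequence => Koszul complex is the minimal free resolution.
Syz_1 minimally generated by Koszul relations f_i*e_j - f_j*e_i (i<j): mu(Syz_1) = beta_2 = C(m,2) = m(m-1)/2
m=15
15*14/2 = 105


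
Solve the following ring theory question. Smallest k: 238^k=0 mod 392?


238^k mod 392:
k=1: 238
k=2: 196
k=3: 0
First zero at k = 3


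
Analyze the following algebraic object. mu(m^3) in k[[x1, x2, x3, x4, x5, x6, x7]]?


C(n+d-1,d)=C(9,3)=84


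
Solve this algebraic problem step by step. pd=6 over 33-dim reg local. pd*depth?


pd+depth=33
depth=33-6=27
pd*depth=6*27=162


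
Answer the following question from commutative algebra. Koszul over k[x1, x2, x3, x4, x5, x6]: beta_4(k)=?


C(n,i)=C(6,4)=15


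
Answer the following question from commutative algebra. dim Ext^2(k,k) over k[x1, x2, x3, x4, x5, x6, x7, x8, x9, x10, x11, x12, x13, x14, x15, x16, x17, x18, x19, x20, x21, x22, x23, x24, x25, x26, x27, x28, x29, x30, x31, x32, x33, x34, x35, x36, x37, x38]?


C(n,i)=C(38,2)=703


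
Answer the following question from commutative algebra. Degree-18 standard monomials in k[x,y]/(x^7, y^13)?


k[x,y], I = (x^7, y^13), d = 18
Need i < 7 and d-i < 13.
Range: 6 <= i <= 6.
H(18) = 1


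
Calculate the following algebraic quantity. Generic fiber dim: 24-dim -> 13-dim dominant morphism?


dim(fiber)=dim(X)-dim(Y)=24-13=11


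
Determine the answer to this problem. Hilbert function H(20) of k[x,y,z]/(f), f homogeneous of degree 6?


C(22,2)-C(16,2)=231-120=111


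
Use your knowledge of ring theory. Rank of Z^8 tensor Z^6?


rank(M(x)N) = rank(M)*rank(N)
8*6 = 48


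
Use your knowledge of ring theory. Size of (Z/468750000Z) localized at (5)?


5-primary part: 468750000=5^10*48
Size=5^10=9765625


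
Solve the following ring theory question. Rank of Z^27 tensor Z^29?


rank(M(x)N) = rank(M)*rank(N)
27*29 = 783


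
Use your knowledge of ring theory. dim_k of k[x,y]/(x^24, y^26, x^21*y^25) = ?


k[x,y]/I, I = (x^24, y^26, x^21*y^25)
Rect: 24x26=624. Corner: (24-21)x(26-25)=3.
dim = 624-3 = 621


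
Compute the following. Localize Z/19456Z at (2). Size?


2-primary part: 19456=2^10*19
Size=2^10=1024


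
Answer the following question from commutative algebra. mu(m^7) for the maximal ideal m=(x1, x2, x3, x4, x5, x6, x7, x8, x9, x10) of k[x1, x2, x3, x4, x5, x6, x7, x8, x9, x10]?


Graded Nakayama: mu(m^d) = dim_k (m^d/m^(d+1)) = #degree-7 monomials in 10 vars
C(n+d-1,d)=C(16,7)=11440


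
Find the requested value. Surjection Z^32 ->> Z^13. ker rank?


rank(ker) = 32-13 = 19


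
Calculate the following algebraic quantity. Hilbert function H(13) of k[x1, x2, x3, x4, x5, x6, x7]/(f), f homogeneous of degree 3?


C(19,6)-C(16,6)=27132-8008=19124


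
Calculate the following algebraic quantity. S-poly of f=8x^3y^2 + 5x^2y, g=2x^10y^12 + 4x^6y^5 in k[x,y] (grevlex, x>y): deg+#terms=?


LT(f)=8x^3y^2, LT(g)=2x^10y^12
lcm(LM)=x^10y^12
S(f,g) (scaled by 16 to clear denominators) = 2x^7y^10*f - 8*g = 10x^9y^11 - 32x^6y^5
2 terms, deg 20.
20+2=22


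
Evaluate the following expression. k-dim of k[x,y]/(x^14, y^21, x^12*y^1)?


k[x,y]/I, I = (x^14, y^21, x^12*y^1)
Rect: 14x21=294. Corner: (14-12)x(21-1)=40.
dim = 294-40 = 254


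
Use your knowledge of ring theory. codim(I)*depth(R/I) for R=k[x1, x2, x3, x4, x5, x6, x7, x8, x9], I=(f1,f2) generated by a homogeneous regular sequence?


codim=2, depth=dim(R/I)=9-2=7
Product=2*7=14


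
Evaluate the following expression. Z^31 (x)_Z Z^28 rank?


rank(M(x)N) = rank(M)*rank(N)
31*28 = 868


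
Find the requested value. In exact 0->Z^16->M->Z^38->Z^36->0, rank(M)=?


Alt sum=0:
(-1)^0*16 + (-1)^1*? + (-1)^2*38 + (-1)^3*36=0
rank(M)=18


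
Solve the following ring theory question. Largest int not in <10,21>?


gcd(10,21)=1 => F=ab-a-b=10*21-10-21=210-31=179


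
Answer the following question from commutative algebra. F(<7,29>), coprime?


gcd(7,29)=1 => F=ab-a-b=7*29-7-29=203-36=167


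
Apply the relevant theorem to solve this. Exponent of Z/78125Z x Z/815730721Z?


Exponent = lcm of the cyclic orders; pairwise coprime => product.
5^7*13^8=78125*815730721=63728962578125


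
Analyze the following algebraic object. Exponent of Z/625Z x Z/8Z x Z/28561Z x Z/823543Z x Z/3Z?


Exponent = lcm of the cyclic orders; pairwise coprime => product.
5^4*2^3*13^4*7^7*3^1=625*8*28561*823543*3=352818174345000


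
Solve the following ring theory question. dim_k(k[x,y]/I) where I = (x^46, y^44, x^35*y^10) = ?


k[x,y]/I, I = (x^46, y^44, x^35*y^10)
Rect: 46x44=2024. Corner: (46-35)x(44-10)=374.
dim = 2024-374 = 1650


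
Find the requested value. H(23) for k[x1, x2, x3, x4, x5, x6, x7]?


C(d+n-1,n-1)=C(29,6)=475020


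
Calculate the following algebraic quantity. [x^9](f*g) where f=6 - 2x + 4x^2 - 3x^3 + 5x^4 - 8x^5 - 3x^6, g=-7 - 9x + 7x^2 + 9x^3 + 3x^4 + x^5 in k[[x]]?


[x^9] = sum a_i*b_j, i+j=9
  5*1=5
  -8*3=-24
  -3*9=-27
Sum=-46


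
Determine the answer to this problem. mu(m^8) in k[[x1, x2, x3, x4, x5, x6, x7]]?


C(n+d-1,d)=C(14,8)=3003


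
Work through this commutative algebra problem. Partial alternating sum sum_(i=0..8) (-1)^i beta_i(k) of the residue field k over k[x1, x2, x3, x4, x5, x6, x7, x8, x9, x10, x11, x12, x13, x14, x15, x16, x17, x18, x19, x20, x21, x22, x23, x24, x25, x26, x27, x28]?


Koszul resolution: beta_i(k)=C(n,i), n=28
sum_(i=0..p) (-1)^i C(n,i) = (-1)^p C(n-1,p)
(-1)^8*C(27,8) = (-1)^8*2220075 = 2220075


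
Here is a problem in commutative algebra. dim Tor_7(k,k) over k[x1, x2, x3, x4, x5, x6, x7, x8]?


Koszul: C(n,i)=C(8,7)=8


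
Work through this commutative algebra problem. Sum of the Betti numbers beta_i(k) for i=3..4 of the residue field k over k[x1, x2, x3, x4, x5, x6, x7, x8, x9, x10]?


Koszul resolution: beta_i(k)=C(n,i), n=10
C(10,3)=120, C(10,4)=210
Sum=330


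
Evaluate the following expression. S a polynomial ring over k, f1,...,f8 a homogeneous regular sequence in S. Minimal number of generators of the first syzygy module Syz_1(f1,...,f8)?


Regular sequence => Koszul complex is the minimal free resolution.
Syz_1 minimally generated by Koszul relations f_i*e_j - f_j*e_i (i<j): mu(Syz_1) = beta_2 = C(m,2) = m(m-1)/2
m=8
8*7/2 = 28


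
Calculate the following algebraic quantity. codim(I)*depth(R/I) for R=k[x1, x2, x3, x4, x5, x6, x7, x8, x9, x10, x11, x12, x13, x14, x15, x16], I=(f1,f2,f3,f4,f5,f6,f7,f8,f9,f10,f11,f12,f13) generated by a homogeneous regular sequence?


codim=13, depth=dim(R/I)=16-13=3
Product=13*3=39


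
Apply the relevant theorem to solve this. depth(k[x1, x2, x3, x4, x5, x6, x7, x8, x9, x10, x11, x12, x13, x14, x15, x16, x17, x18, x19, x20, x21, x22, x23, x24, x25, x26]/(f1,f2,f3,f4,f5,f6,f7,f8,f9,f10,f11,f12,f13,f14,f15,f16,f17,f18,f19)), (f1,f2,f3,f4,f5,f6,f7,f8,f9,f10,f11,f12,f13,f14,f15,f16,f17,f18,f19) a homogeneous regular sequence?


depth(R)=26
depth(R/I)=26-19=7


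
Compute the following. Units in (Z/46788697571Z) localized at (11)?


Local ring = Z/19487171Z.
phi(19487171) = 11^6*(11-1) = 17715610


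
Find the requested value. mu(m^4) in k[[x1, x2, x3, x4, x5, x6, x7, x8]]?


C(n+d-1,d)=C(11,4)=330


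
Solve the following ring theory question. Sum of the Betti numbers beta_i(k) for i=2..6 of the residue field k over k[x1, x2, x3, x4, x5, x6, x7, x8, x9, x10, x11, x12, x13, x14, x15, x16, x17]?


Koszul resolution: beta_i(k)=C(n,i), n=17
C(17,2)=136, C(17,3)=680, C(17,4)=2380, C(17,5)=6188, C(17,6)=12376
Sum=21760


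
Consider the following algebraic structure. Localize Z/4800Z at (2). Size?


2-primary part: 4800=2^6*75
Size=2^6=64


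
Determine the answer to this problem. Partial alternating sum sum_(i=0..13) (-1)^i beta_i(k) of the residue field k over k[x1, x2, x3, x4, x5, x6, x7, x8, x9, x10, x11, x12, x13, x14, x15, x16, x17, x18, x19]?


Koszul resolution: beta_i(k)=C(n,i), n=19
sum_(i=0..p) (-1)^i C(n,i) = (-1)^p C(n-1,p)
(-1)^13*C(18,13) = (-1)^13*8568 = -8568


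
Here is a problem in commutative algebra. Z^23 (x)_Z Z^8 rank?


rank(M(x)N) = rank(M)*rank(N)
23*8 = 184


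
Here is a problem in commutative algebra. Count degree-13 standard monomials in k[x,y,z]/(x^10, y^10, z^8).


Need i<10, j<10, k<8 with i+j+k=13.
For each i, j ranges over max(0,13-i-7)..min(9,13-i):
  i=0: j in [6,9] -> 4
  i=1: j in [5,9] -> 5
  i=2: j in [4,9] -> 6
  i=3: j in [3,9] -> 7
  i=4: j in [2,9] -> 8
  i=5: j in [1,8] -> 8
  i=6: j in [0,7] -> 8
  i=7: j in [0,6] -> 7
  i=8: j in [0,5] -> 6
  i=9: j in [0,4] -> 5
H(13) = 4+5+6+7+8+8+8+7+6+5 = 64


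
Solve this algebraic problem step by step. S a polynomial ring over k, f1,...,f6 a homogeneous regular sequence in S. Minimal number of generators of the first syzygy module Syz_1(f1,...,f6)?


Regular sequence => Koszul complex is the minimal free resolution.
Syz_1 minimally generated by Koszul relations f_i*e_j - f_j*e_i (i<j): mu(Syz_1) = beta_2 = C(m,2) = m(m-1)/2
m=6
6*5/2 = 15


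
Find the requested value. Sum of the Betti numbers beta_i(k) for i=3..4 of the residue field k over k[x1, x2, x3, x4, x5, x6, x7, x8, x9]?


Koszul resolution: beta_i(k)=C(n,i), n=9
C(9,3)=84, C(9,4)=126
Sum=210


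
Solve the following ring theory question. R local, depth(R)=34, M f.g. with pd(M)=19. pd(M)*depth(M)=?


pd+depth=34
depth=34-19=15
pd*depth=19*15=285


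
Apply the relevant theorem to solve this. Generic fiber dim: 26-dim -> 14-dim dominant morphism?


dim(fiber)=dim(X)-dim(Y)=26-14=12


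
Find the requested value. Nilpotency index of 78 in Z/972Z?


78^k mod 972:
k=1: 78
k=2: 252
k=3: 216
k=4: 324
k=5: 0
First zero at k = 5


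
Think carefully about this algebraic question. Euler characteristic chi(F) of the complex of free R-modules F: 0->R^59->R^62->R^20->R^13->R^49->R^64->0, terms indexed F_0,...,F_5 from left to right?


chi = sum (-1)^i * rank:
(-1)^0*59=59
(-1)^1*62=-62
(-1)^2*20=20
(-1)^3*13=-13
(-1)^4*49=49
(-1)^5*64=-64
chi=-11


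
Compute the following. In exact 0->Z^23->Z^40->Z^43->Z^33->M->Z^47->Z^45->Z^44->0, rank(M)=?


Alt sum=0:
(-1)^0*23 + (-1)^1*40 + (-1)^2*43 + (-1)^3*33 + (-1)^4*? + (-1)^5*47 + (-1)^6*45 + (-1)^7*44=0
rank(M)=53


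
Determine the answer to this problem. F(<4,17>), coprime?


gcd(4,17)=1 => F=ab-a-b=4*17-4-17=68-21=47


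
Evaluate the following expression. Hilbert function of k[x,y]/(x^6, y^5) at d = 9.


k[x,y], I = (x^6, y^5), d = 9
Need i < 6 and d-i < 5.
Range: 5 <= i <= 5.
H(9) = 1


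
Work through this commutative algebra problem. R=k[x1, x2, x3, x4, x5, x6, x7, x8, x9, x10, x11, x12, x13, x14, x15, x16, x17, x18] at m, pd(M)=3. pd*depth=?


pd+depth=18
depth=18-3=15
pd*depth=3*15=45


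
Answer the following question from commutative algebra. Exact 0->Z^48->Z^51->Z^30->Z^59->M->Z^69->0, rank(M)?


Alt sum=0:
(-1)^0*48 + (-1)^1*51 + (-1)^2*30 + (-1)^3*59 + (-1)^4*? + (-1)^5*69=0
rank(M)=101


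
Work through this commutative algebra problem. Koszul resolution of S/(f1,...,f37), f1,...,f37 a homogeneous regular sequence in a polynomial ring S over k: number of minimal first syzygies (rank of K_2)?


Regular sequence => Koszul complex is the minimal free resolution.
Syz_1 minimally generated by Koszul relations f_i*e_j - f_j*e_i (i<j): mu(Syz_1) = beta_2 = C(m,2) = m(m-1)/2
m=37
37*36/2 = 666


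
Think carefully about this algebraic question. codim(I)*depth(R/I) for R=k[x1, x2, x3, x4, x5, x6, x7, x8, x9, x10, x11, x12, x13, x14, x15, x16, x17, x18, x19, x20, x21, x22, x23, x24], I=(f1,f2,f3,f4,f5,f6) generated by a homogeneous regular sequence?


codim=6, depth=dim(R/I)=24-6=18
Product=6*18=108


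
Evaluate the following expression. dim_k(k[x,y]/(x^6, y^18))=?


Basis: x^i*y^j, i<6, j<18
6*18=108


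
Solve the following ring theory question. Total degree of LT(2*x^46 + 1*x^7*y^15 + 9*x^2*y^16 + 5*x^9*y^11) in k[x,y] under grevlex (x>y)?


LT: 2*x^46
deg_x=46, deg_y=0
Total=46+0=46


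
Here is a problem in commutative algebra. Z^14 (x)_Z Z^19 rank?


rank(M(x)N) = rank(M)*rank(N)
14*19 = 266


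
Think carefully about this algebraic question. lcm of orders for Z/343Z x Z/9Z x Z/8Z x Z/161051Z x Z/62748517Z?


Exponent = lcm of the cyclic orders; pairwise coprime => product.
7^3*3^2*2^3*11^5*13^7=343*9*8*161051*62748517=249570649015119432


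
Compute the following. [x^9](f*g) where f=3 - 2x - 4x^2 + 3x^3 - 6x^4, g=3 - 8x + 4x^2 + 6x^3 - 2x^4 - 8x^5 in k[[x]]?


[x^9] = sum a_i*b_j, i+j=9
  -6*-8=48
Sum=48


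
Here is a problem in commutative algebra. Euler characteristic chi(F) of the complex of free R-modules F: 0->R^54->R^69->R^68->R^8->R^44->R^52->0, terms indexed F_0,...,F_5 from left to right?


chi = sum (-1)^i * rank:
(-1)^0*54=54
(-1)^1*69=-69
(-1)^2*68=68
(-1)^3*8=-8
(-1)^4*44=44
(-1)^5*52=-52
chi=37


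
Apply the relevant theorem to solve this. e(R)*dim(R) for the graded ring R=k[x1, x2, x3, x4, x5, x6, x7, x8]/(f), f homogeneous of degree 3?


e(R)=deg(f)=3, dim(R)=8-1=7
e*dim=3*7=21


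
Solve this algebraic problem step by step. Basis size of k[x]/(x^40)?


Basis: 1,x,...,x^39
dim=40


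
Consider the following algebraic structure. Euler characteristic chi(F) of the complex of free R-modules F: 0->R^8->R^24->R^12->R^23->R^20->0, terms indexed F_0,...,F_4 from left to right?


chi = sum (-1)^i * rank:
(-1)^0*8=8
(-1)^1*24=-24
(-1)^2*12=12
(-1)^3*23=-23
(-1)^4*20=20
chi=-7


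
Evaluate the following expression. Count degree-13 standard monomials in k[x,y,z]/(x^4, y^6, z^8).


Need i<4, j<6, k<8 with i+j+k=13.
For each i, j ranges over max(0,13-i-7)..min(5,13-i):
  i=0: j in [6,5] -> 0
  i=1: j in [5,5] -> 1
  i=2: j in [4,5] -> 2
  i=3: j in [3,5] -> 3
H(13) = 0+1+2+3 = 6


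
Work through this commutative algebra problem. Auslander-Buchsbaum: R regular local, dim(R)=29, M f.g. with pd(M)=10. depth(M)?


pd+depth=depth(R)=29
depth=29-10=19


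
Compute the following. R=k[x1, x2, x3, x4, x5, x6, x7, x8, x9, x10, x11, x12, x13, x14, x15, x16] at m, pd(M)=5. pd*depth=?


pd+depth=16
depth=16-5=11
pd*depth=5*11=55


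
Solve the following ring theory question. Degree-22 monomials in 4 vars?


C(d+n-1,n-1)=C(25,3)=2300


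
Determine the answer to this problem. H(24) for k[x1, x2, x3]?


C(d+n-1,n-1)=C(26,2)=325


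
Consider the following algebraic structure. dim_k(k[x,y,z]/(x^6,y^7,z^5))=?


Basis: x^iy^jz^k, i<6,j<7,k<5
6*7*5=210


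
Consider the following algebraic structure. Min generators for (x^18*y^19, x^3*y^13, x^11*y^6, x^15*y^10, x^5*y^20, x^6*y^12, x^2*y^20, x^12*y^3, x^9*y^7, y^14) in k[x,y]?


Remove redundant (divisible by others).
x^5*y^20 redundant.
x^2*y^20 redundant.
x^18*y^19 redundant.
x^15*y^10 redundant.
Min: x^12*y^3, x^11*y^6, x^9*y^7, x^6*y^12, x^3*y^13, y^14
Count=6


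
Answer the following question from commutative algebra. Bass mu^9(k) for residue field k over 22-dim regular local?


C(n,i)=C(22,9)=497420


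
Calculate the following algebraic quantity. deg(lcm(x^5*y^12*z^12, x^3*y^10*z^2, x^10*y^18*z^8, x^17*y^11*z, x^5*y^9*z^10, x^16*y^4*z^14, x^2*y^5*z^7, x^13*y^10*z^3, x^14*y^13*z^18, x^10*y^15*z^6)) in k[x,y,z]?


lcm = componentwise max:
x: max(5,3,10,17,5,16,2,13,14,10)=17
y: max(12,10,18,11,9,4,5,10,13,15)=18
z: max(12,2,8,1,10,14,7,3,18,6)=18
Total=17+18+18=53


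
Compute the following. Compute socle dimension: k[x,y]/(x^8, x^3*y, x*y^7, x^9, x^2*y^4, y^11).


Socle = ann(m) = span of standard monomials u with x*u, y*u in I (staircase corners).
Redundant generators: x^9
Minimal generators: x^8, x^3*y, x^2*y^4, x*y^7, y^11
Corners: y^10, xy^6, x^2y^3, x^7
Socle dim=4


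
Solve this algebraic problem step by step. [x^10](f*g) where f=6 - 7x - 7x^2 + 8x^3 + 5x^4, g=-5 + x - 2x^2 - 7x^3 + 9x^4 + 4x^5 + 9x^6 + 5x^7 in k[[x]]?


[x^10] = sum a_i*b_j, i+j=10
  8*5=40
  5*9=45
Sum=85


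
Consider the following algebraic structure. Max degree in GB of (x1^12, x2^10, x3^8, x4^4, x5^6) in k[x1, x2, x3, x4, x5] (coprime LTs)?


Pure powers, coprime LTs => already GB.
Degrees: 12, 10, 8, 4, 6
Max=12


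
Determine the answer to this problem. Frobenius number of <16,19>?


gcd(16,19)=1 => F=ab-a-b=16*19-16-19=304-35=269


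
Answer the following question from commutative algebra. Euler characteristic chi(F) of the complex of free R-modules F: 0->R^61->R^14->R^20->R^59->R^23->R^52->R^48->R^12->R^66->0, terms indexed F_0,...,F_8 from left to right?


chi = sum (-1)^i * rank:
(-1)^0*61=61
(-1)^1*14=-14
(-1)^2*20=20
(-1)^3*59=-59
(-1)^4*23=23
(-1)^5*52=-52
(-1)^6*48=48
(-1)^7*12=-12
(-1)^8*66=66
chi=81


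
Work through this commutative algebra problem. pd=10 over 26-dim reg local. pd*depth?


pd+depth=26
depth=26-10=16
pd*depth=10*16=160


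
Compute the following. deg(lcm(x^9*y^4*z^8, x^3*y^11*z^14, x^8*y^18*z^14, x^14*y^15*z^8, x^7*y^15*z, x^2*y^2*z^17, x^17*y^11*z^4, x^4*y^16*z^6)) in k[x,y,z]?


lcm = componentwise max:
x: max(9,3,8,14,7,2,17,4)=17
y: max(4,11,18,15,15,2,11,16)=18
z: max(8,14,14,8,1,17,4,6)=17
Total=17+18+17=52


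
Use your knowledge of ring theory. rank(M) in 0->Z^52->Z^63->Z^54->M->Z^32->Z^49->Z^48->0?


Alt sum=0:
(-1)^0*52 + (-1)^1*63 + (-1)^2*54 + (-1)^3*? + (-1)^4*32 + (-1)^5*49 + (-1)^6*48=0
rank(M)=74


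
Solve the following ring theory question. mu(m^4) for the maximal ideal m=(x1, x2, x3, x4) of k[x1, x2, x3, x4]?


Graded Nakayama: mu(m^d) = dim_k (m^d/m^(d+1)) = #degree-4 monomials in 4 vars
C(n+d-1,d)=C(7,4)=35


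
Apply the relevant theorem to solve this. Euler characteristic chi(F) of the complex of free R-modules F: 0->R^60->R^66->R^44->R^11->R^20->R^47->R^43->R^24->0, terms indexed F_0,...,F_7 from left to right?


chi = sum (-1)^i * rank:
(-1)^0*60=60
(-1)^1*66=-66
(-1)^2*44=44
(-1)^3*11=-11
(-1)^4*20=20
(-1)^5*47=-47
(-1)^6*43=43
(-1)^7*24=-24
chi=19


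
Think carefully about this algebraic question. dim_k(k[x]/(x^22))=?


Basis: 1,x,...,x^21
dim=22


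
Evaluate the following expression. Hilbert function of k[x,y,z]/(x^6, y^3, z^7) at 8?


Need i<6, j<3, k<7 with i+j+k=8.
For each i, j ranges over max(0,8-i-6)..min(2,8-i):
  i=0: j in [2,2] -> 1
  i=1: j in [1,2] -> 2
  i=2: j in [0,2] -> 3
  i=3: j in [0,2] -> 3
  i=4: j in [0,2] -> 3
  i=5: j in [0,2] -> 3
H(8) = 1+2+3+3+3+3 = 15


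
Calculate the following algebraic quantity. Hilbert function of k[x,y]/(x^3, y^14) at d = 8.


k[x,y], I = (x^3, y^14), d = 8
Need i < 3 and d-i < 14.
Range: 0 <= i <= 2.
H(8) = 3


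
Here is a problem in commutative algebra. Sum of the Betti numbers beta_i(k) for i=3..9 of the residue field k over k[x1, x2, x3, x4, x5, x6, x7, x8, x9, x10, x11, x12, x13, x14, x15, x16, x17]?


Koszul resolution: beta_i(k)=C(n,i), n=17
C(17,3)=680, C(17,4)=2380, C(17,5)=6188, C(17,6)=12376, C(17,7)=19448, C(17,8)=24310, C(17,9)=24310
Sum=89692


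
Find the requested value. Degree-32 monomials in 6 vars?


C(d+n-1,n-1)=C(37,5)=435897


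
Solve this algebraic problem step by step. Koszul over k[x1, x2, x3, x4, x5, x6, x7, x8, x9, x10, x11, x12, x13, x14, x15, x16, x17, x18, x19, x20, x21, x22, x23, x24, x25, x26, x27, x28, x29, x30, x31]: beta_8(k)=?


C(n,i)=C(31,8)=7888725


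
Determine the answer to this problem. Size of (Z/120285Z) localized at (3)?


3-primary part: 120285=3^7*55
Size=3^7=2187


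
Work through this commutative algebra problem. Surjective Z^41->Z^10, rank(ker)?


rank(ker) = 41-10 = 31


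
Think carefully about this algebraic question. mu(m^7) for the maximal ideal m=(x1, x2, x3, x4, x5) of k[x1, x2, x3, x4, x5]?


Graded Nakayama: mu(m^d) = dim_k (m^d/m^(d+1)) = #degree-7 monomials in 5 vars
C(n+d-1,d)=C(11,7)=330


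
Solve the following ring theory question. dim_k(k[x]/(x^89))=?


Basis: 1,x,...,x^88
dim=89


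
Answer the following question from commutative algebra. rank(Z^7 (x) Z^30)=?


rank(M(x)N) = rank(M)*rank(N)
7*30 = 210


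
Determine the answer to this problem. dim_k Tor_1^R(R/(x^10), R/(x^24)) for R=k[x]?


Tor_1(R/I,R/J)=(I cap J)/IJ=(x^24)/(x^34)
dim=34-24=min(10,24)=10


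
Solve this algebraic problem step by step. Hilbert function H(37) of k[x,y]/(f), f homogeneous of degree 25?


H(t)=d for t>=d-1.
d=25, t=37
H(37)=25


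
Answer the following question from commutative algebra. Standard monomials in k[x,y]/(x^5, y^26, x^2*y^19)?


k[x,y]/I, I = (x^5, y^26, x^2*y^19)
Rect: 5x26=130. Corner: (5-2)x(26-19)=21.
dim = 130-21 = 109


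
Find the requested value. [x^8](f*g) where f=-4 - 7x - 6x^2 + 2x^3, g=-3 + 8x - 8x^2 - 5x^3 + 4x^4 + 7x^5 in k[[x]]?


[x^8] = sum a_i*b_j, i+j=8
  2*7=14
Sum=14


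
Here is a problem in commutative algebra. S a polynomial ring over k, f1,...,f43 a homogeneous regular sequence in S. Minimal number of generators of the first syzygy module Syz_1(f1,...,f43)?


Regular sequence => Koszul complex is the minimal free resolution.
Syz_1 minimally generated by Koszul relations f_i*e_j - f_j*e_i (i<j): mu(Syz_1) = beta_2 = C(m,2) = m(m-1)/2
m=43
43*42/2 = 903


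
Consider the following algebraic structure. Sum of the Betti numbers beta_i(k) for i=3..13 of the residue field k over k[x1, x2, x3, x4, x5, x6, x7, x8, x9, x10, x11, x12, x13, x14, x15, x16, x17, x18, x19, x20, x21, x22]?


Koszul resolution: beta_i(k)=C(n,i), n=22
C(22,3)=1540, C(22,4)=7315, C(22,5)=26334, C(22,6)=74613, C(22,7)=170544, C(22,8)=319770, C(22,9)=497420, C(22,10)=646646, C(22,11)=705432, C(22,12)=646646, C(22,13)=497420
Sum=3593680


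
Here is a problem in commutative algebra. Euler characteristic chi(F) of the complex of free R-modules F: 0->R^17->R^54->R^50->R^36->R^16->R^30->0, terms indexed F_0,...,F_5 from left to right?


chi = sum (-1)^i * rank:
(-1)^0*17=17
(-1)^1*54=-54
(-1)^2*50=50
(-1)^3*36=-36
(-1)^4*16=16
(-1)^5*30=-30
chi=-37


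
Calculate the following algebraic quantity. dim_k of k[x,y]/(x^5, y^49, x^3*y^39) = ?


k[x,y]/I, I = (x^5, y^49, x^3*y^39)
Rect: 5x49=245. Corner: (5-3)x(49-39)=20.
dim = 245-20 = 225


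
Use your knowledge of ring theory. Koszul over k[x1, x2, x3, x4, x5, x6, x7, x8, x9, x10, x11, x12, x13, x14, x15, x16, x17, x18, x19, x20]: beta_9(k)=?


C(n,i)=C(20,9)=167960


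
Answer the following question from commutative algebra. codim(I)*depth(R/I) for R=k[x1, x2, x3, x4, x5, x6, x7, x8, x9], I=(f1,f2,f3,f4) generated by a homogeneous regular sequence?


codim=4, depth=dim(R/I)=9-4=5
Product=4*5=20


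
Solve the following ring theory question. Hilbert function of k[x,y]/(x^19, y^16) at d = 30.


k[x,y], I = (x^19, y^16), d = 30
Need i < 19 and d-i < 16.
Range: 15 <= i <= 18.
H(30) = 4


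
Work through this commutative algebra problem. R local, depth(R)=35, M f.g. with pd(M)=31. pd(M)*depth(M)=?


pd+depth=35
depth=35-31=4
pd*depth=31*4=124


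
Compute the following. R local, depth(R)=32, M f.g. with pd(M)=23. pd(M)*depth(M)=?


pd+depth=32
depth=32-23=9
pd*depth=23*9=207


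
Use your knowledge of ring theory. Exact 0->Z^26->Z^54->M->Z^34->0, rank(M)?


Alt sum=0:
(-1)^0*26 + (-1)^1*54 + (-1)^2*? + (-1)^3*34=0
rank(M)=62


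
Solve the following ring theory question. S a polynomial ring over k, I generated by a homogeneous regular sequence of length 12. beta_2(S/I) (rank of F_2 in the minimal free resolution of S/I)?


Regular sequence => Koszul complex is the minimal free resolution.
Syz_1 minimally generated by Koszul relations f_i*e_j - f_j*e_i (i<j): mu(Syz_1) = beta_2 = C(m,2) = m(m-1)/2
m=12
12*11/2 = 66


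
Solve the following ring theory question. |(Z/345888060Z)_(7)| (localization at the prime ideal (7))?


7-primary part: 345888060=7^8*60
Size=7^8=5764801


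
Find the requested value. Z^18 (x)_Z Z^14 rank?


rank(M(x)N) = rank(M)*rank(N)
18*14 = 252


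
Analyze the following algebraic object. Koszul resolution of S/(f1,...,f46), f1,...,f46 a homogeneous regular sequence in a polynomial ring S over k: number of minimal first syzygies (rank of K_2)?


Regular sequence => Koszul complex is the minimal free resolution.
Syz_1 minimally generated by Koszul relations f_i*e_j - f_j*e_i (i<j): mu(Syz_1) = beta_2 = C(m,2) = m(m-1)/2
m=46
46*45/2 = 1035


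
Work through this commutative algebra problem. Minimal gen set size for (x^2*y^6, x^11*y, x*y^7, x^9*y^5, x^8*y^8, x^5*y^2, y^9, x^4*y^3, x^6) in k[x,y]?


Remove redundant (divisible by others).
x^8*y^8 redundant.
x^11*y redundant.
x^9*y^5 redundant.
Min: x^6, x^5*y^2, x^4*y^3, x^2*y^6, x*y^7, y^9
Count=6


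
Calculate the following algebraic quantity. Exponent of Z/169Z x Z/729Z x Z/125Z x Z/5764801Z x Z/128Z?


Exponent = lcm of the cyclic orders; pairwise coprime => product.
13^2*3^6*5^3*7^8*2^7=169*729*125*5764801*128=11363667968016000


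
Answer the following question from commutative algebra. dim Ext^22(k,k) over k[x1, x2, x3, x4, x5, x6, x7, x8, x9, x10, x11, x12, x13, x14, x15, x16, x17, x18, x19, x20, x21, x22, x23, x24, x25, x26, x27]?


C(n,i)=C(27,22)=80730


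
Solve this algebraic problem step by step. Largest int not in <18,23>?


gcd(18,23)=1 => F=ab-a-b=18*23-18-23=414-41=373


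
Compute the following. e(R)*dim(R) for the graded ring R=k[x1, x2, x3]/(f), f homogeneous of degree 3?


e(R)=deg(f)=3, dim(R)=3-1=2
e*dim=3*2=6


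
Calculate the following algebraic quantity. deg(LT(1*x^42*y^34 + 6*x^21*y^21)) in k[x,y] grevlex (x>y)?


LT: 1*x^42*y^34
deg_x=42, deg_y=34
Total=42+34=76


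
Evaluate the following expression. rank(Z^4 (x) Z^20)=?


rank(M(x)N) = rank(M)*rank(N)
4*20 = 80


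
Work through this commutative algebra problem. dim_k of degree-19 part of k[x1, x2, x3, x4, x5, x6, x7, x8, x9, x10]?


C(d+n-1,n-1)=C(28,9)=6906900


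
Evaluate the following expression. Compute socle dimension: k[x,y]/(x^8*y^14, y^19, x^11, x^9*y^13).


Socle = ann(m) = span of standard monomials u with x*u, y*u in I (staircase corners).
Minimal generators: x^11, x^9*y^13, x^8*y^14, y^19
Corners: x^7y^18, x^8y^13, x^10y^12
Socle dim=3


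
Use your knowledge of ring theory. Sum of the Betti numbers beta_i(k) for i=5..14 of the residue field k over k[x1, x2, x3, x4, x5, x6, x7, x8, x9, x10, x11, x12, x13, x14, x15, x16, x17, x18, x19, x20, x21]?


Koszul resolution: beta_i(k)=C(n,i), n=21
C(21,5)=20349, C(21,6)=54264, C(21,7)=116280, C(21,8)=203490, C(21,9)=293930, C(21,10)=352716, C(21,11)=352716, C(21,12)=293930, C(21,13)=203490, C(21,14)=116280
Sum=2007445


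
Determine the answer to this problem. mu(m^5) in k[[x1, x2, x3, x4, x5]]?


C(n+d-1,d)=C(9,5)=126


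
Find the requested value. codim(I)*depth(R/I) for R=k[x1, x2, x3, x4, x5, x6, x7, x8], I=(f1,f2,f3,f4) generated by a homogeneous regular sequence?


codim=4, depth=dim(R/I)=8-4=4
Product=4*4=16


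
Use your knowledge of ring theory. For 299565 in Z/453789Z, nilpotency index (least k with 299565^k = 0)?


299565^k mod 453789:
k=1: 299565
k=2: 145530
k=3: 185220
k=4: 194481
k=5: 0
First zero at k = 5


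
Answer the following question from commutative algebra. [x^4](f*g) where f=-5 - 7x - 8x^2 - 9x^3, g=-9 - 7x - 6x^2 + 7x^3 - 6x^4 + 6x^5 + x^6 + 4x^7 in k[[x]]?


[x^4] = sum a_i*b_j, i+j=4
  -5*-6=30
  -7*7=-49
  -8*-6=48
  -9*-7=63
Sum=92


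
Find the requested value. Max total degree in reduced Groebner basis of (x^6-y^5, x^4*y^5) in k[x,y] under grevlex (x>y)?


LT(f1)=x^6, LT(f2)=x^4y^5, lcm=x^6y^5
S(f1,f2) = y^5*f1 - x^2*f2 = -y^10
Reduced GB = {f1, f2, y^10}; degrees 6, 9, 10
Max = 10


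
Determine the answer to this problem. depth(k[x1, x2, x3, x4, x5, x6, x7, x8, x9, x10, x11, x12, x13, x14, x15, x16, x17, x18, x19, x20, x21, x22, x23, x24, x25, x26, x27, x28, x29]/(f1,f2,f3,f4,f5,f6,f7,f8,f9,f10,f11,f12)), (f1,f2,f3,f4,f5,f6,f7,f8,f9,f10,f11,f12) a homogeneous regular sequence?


depth(R)=29
depth(R/I)=29-12=17


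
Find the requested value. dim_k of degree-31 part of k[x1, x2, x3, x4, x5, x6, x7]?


C(d+n-1,n-1)=C(37,6)=2324784


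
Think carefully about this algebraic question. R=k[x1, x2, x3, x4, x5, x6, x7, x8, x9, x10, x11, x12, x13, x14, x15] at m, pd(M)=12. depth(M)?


pd+depth=depth(R)=15
depth=15-12=3


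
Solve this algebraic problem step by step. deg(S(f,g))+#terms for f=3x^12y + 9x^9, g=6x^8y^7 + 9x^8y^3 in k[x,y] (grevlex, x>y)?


LT(f)=3x^12y, LT(g)=6x^8y^7
lcm(LM)=x^12y^7
S(f,g) (scaled by 18 to clear denominators) = 6y^6*f - 3x^4*g = -27x^12y^3 + 54x^9y^6
2 terms, deg 15.
15+2=17
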